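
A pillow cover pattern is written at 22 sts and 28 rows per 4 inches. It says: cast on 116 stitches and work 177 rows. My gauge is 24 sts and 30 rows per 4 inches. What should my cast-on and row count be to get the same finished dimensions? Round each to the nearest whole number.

Stitches: 116 × 24/22 = 126.55 → 127.
Rows: 177 × 30/28 = 189.64 → 190.

Cast on 127 stitches; work 190 rows.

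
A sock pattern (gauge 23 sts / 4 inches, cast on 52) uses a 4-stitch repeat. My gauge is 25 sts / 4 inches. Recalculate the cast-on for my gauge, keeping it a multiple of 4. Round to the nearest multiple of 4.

Cast on 56 stitches.

52 × 25 / 23 = 56.52.
Nearest multiple of 4: 56.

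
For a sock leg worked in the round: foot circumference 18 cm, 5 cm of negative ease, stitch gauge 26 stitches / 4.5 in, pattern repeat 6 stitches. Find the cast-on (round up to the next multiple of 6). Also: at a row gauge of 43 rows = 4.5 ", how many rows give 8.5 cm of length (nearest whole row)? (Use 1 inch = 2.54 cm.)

Finished = 18 − 5 = 13 cm.
13 cm × 1/2.54 = 5.12 inches.
26/4.5 = 5.778 sts per in; 5.12 × 5.778 = 29.57 sts.
Next multiple of 6 → 30.
8.5 cm = 3.35 inches; × 9.556 = 31.98 → 32 rows.

Cast on 30 stitches; work 32 rows.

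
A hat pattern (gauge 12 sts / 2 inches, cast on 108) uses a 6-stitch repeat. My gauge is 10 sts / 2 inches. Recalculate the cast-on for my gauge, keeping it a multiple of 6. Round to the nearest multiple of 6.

Cast on 90 stitches.

108 × 10 / 12 = 90.00.
Nearest multiple of 6: 90.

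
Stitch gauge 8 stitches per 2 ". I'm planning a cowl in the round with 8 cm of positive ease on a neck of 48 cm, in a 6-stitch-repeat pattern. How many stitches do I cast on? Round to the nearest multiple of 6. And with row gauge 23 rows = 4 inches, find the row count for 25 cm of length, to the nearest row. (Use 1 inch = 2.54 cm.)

Finished = 48 + 8 = 56 cm.
56 cm × 1/2.54 = 22.05 inches.
8/2 = 4 sts per in; 22.05 × 4 = 88.19 sts.
Nearest multiple of 6 → 90.
25 cm = 9.84 inches; × 5.75 = 56.59 → 57 rows.

Cast on 90 stitches; work 57 rows.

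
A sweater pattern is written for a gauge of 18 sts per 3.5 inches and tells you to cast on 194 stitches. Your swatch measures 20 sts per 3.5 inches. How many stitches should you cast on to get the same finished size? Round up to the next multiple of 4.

Scale factor = 20 / 18 = 1.111.
194 × 20 / 18 = 215.56 sts.
→ 216 sts.

Cast on 216 stitches.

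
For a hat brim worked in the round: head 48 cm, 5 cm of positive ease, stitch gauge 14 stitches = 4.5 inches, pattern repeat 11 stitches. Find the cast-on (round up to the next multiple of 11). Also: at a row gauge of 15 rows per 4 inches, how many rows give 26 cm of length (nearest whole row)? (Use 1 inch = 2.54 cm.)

Finished = 48 + 5 = 53 cm.
53 cm × 1/2.54 = 20.87 inches.
14/4.5 = 3.111 sts per in; 20.87 × 3.111 = 64.92 sts.
Next multiple of 11 → 66.
26 cm = 10.24 inches; × 3.75 = 38.39 → 38 rows.

Cast on 66 stitches; work 38 rows.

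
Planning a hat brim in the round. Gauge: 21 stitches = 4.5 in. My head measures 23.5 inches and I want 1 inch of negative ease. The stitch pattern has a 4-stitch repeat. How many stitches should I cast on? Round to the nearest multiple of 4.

CO 104 sts.

Finished = 23.5 − 1 = 22.5 inches.
21 / 4.5 = 4.667 sts/in.
22.5 × 4.667 = 105.00 sts.
Nearest multiple of 4: 104.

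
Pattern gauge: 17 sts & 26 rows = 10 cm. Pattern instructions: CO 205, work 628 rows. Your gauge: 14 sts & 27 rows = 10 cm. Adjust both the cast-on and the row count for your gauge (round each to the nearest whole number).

Cast on 169 stitches; work 652 rows.

Stitches: 205 × 14/17 = 168.82 → 169.
Rows: 628 × 27/26 = 652.15 → 652.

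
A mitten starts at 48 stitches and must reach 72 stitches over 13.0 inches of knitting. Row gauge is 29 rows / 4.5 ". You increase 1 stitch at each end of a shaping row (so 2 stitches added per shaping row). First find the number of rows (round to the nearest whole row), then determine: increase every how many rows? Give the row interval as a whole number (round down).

Increase every 7th row.

Rows = 13.0 × 6.444 = 83.8 → 84 rows.
Stitches to add: 24 → 12 shaping rows (at 2 st each).
84 / 12 = 7.00 → every 7 rows.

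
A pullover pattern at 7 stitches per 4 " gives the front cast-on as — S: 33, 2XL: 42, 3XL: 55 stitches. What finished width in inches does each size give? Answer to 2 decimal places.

S 18.86 inches; 2XL 24.00 inches; 3XL 31.43 inches.

7/4 = 1.75 sts per in.
S: 33 / 1.75 = 18.857 → 18.86 in.
2XL: 42 / 1.75 = 24.000 → 24.00 in.
3XL: 55 / 1.75 = 31.429 → 31.43 in.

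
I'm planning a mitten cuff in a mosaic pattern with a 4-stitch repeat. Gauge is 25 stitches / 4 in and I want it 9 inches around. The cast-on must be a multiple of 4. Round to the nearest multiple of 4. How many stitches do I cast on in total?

25 / 4 = 6.25 sts per inch.
9 × 6.25 = 56.25 sts.
Nearest multiple of 4: 56.

Cast on 56 stitches.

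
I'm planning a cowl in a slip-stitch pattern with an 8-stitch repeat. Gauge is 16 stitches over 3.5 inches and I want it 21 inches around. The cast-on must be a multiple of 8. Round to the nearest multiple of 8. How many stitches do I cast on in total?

16 / 3.5 = 4.571 sts per inch.
21 × 4.571 = 96.00 sts.
Nearest multiple of 8: 96.

Cast on 96 stitches.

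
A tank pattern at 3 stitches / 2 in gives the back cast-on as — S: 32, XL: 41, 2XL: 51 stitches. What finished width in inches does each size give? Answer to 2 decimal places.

3/2 = 1.5 sts per in.
S: 32 / 1.5 = 21.333 → 21.33 in.
XL: 41 / 1.5 = 27.333 → 27.33 in.
2XL: 51 / 1.5 = 34.000 → 34.00 in.

S 21.33 inches; XL 27.33 inches; 2XL 34.00 inches.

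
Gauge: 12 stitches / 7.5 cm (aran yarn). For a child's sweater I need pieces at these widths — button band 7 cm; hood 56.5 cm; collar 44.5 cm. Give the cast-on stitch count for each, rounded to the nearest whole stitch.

Rate = 12/7.5 = 1.6 sts per cm.
button band: 7 × 1.6 = 11.20 → 11.
hood: 56.5 × 1.6 = 90.40 → 90.
collar: 44.5 × 1.6 = 71.20 → 71.

button band 11; hood 90; collar 71.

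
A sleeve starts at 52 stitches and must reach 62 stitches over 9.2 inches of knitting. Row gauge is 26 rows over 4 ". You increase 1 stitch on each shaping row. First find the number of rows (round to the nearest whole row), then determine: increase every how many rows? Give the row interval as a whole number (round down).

Rows = 9.2 × 6.5 = 59.8 → 60 rows.
Stitches to add: 10 → 10 shaping rows (at 1 st each).
60 / 10 = 6.00 → every 6 rows.

Increase every 6th row.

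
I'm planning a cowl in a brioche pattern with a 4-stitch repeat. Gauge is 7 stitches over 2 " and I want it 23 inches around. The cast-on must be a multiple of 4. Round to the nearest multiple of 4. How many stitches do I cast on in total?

7 / 2 = 3.5 sts per inch.
23 × 3.5 = 80.50 sts.
Nearest multiple of 4: 80.

80 stitches.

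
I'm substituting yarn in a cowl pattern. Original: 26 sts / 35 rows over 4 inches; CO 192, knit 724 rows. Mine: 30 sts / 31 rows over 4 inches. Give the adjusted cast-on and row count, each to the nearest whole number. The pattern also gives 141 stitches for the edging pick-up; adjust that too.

Stitches: 192 × 30/26 = 221.54 → 222.
Rows: 724 × 31/35 = 641.26 → 641.
edging pick-up: 141 × 30/26 = 162.69 → 163.

Cast on 222 stitches; work 641 rows; edging pick-up 163 stitches.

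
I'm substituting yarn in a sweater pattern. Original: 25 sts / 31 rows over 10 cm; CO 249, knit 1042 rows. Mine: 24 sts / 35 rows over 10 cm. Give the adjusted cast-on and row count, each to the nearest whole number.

Cast on 239 stitches; work 1176 rows.

Stitches: 249 × 24/25 = 239.04 → 239.
Rows: 1042 × 35/31 = 1176.45 → 1176.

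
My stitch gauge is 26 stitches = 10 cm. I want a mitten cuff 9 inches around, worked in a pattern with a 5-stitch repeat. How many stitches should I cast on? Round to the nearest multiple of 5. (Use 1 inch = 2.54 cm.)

9 in = 9 × 2.54 = 22.86 cm.
26 / 10 = 2.6 sts/cm.
22.86 × 2.6 = 59.44 sts.
→ 60.

CO 60 sts.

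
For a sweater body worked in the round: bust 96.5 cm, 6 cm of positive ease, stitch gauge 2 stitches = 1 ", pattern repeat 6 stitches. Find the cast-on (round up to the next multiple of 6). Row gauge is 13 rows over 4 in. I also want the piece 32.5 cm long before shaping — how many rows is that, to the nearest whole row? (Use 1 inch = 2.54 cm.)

Finished = 96.5 + 6 = 102.5 cm.
102.5 cm × 1/2.54 = 40.35 inches.
2/1 = 2 sts per in; 40.35 × 2 = 80.71 sts.
Next multiple of 6 → 84.
32.5 cm = 12.80 inches; × 3.25 = 41.58 → 42 rows.

Cast on 84 stitches; work 42 rows.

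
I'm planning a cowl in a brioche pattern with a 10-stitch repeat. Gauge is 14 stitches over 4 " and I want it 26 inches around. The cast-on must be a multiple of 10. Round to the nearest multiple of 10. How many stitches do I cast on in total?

14 / 4 = 3.5 sts per inch.
26 × 3.5 = 91.00 sts.
Nearest multiple of 10: 90.

Cast on 90 stitches.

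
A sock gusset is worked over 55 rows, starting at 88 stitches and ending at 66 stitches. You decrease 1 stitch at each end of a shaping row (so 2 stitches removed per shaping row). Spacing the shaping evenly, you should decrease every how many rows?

Decrease every 5th row.

Stitches to remove: |66 − 88| = 22.
Shaping rows needed: 22 / 2 = 11.
55 rows / 11 = every 5 rows.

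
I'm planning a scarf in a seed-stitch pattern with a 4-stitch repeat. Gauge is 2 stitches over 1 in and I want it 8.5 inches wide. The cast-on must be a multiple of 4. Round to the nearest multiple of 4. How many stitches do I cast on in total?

2 / 1 = 2 sts per inch.
8.5 × 2 = 17.00 sts.
Nearest multiple of 4: 16.

CO 16 sts.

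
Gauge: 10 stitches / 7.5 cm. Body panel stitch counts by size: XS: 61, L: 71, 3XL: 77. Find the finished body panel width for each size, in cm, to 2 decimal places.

XS 45.75 cm; L 53.25 cm; 3XL 57.75 cm.

10/7.5 = 1.333 sts per cm.
XS: 61 / 1.333 = 45.750 → 45.75 cm.
L: 71 / 1.333 = 53.250 → 53.25 cm.
3XL: 77 / 1.333 = 57.750 → 57.75 cm.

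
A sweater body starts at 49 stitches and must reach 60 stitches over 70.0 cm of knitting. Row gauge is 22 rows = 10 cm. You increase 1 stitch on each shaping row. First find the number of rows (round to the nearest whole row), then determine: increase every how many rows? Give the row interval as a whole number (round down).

Increase every 14th row.

Rows = 70.0 × 2.2 = 154.0 → 154 rows.
Stitches to add: 11 → 11 shaping rows (at 1 st each).
154 / 11 = 14.00 → every 14 rows.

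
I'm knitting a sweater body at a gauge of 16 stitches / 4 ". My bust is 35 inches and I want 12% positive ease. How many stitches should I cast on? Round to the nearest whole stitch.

Finished = 35 × 1.12 = 39.20 in.
16 / 4 = 4 sts per inch.
39.20 × 4 = 156.80 sts.
→ 157 sts.

CO 157 sts.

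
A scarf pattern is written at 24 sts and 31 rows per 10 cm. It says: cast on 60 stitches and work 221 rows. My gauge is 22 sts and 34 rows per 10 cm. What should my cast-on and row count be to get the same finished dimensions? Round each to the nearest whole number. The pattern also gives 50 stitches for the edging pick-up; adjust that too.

Cast on 55 stitches; work 242 rows; edging pick-up 46 stitches.

Stitches: 60 × 22/24 = 55.00 → 55.
Rows: 221 × 34/31 = 242.39 → 242.
edging pick-up: 50 × 22/24 = 45.83 → 46.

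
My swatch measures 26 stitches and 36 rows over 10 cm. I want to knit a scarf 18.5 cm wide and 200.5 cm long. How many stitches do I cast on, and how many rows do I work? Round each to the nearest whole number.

Cast on 48 stitches and work 722 rows.

Stitch gauge = 26/10 = 2.6 sts/cm; 18.5 × 2.6 = 48.10 → 48 sts.
Row gauge = 36/10 = 3.6 rows/cm; 200.5 × 3.6 = 721.80 → 722 rows.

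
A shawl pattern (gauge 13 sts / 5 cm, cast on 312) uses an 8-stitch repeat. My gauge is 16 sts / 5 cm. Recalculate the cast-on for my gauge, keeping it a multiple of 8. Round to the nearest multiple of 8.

312 × 16 / 13 = 384.00.
Nearest multiple of 8: 384.

Cast on 384 stitches.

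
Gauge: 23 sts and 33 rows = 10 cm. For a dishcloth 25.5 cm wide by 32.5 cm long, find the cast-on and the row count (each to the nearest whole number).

Cast on 59 stitches and work 107 rows.

Stitch gauge = 23/10 = 2.3 sts/cm; 25.5 × 2.3 = 58.65 → 59 sts.
Row gauge = 33/10 = 3.3 rows/cm; 32.5 × 3.3 = 107.25 → 107 rows.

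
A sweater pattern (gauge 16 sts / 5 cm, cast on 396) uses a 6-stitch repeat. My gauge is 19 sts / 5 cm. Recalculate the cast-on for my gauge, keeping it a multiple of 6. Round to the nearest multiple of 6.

396 × 19 / 16 = 470.25.
Nearest multiple of 6: 468.

CO 468 sts.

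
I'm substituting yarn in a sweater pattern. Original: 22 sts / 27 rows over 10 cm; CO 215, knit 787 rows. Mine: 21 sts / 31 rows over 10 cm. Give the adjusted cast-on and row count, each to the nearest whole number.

Cast on 205 stitches; work 904 rows.

Stitches: 215 × 21/22 = 205.23 → 205.
Rows: 787 × 31/27 = 903.59 → 904.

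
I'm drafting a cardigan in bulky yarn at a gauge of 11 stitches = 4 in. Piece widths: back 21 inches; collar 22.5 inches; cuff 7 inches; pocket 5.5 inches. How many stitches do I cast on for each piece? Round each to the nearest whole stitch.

back 58; collar 62; cuff 19; pocket 15.

Rate = 11/4 = 2.75 sts per in.
back: 21 × 2.75 = 57.75 → 58.
collar: 22.5 × 2.75 = 61.88 → 62.
cuff: 7 × 2.75 = 19.25 → 19.
pocket: 5.5 × 2.75 = 15.12 → 15.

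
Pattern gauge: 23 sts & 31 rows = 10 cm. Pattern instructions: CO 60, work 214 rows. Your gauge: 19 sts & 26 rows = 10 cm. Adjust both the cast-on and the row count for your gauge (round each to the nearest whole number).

Stitches: 60 × 19/23 = 49.57 → 50.
Rows: 214 × 26/31 = 179.48 → 179.

Cast on 50 stitches; work 179 rows.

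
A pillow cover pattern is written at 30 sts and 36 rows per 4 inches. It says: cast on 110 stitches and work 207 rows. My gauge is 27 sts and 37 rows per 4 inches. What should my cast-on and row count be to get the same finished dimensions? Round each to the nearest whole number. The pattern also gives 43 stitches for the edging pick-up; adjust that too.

Stitches: 110 × 27/30 = 99.00 → 99.
Rows: 207 × 37/36 = 212.75 → 213.
edging pick-up: 43 × 27/30 = 38.70 → 39.

Cast on 99 stitches; work 213 rows; edging pick-up 39 stitches.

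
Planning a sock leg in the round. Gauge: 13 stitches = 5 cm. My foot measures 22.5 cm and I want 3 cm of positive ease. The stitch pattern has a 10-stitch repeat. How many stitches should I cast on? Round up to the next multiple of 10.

Cast on 70 stitches.

Finished = 22.5 + 3 = 25.5 cm.
13 / 5 = 2.6 sts/cm.
25.5 × 2.6 = 66.30 sts.
Next multiple of 10: 70.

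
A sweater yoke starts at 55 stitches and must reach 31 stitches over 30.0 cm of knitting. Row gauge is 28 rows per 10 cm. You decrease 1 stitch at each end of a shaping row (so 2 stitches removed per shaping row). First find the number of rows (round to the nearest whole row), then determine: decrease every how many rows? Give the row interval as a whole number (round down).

Decrease every 7th row.

Rows = 30.0 × 2.8 = 84.0 → 84 rows.
Stitches to remove: 24 → 12 shaping rows (at 2 st each).
84 / 12 = 7.00 → every 7 rows.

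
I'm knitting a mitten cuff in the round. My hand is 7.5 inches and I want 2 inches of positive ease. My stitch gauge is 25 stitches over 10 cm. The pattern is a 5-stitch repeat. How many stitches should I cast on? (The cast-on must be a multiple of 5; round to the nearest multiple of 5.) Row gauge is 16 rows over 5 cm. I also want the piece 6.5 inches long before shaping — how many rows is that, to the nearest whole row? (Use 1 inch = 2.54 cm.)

Cast on 60 stitches; work 53 rows.

Finished = 7.5 + 2 = 9.5 inches.
9.5 inches × 2.54 = 24.13 cm.
25/10 = 2.5 sts per cm; 24.13 × 2.5 = 60.33 sts.
Nearest multiple of 5 → 60.
6.5 inches = 16.51 cm; × 3.2 = 52.83 → 53 rows.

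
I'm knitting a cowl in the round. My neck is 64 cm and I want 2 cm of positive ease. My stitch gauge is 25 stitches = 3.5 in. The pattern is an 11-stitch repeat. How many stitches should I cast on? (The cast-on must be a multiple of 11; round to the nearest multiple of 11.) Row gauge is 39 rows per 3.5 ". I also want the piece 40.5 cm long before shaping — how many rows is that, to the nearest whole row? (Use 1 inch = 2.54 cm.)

Cast on 187 stitches; work 178 rows.

Finished = 64 + 2 = 66 cm.
66 cm × 1/2.54 = 25.98 inches.
25/3.5 = 7.143 sts per in; 25.98 × 7.143 = 185.60 sts.
Nearest multiple of 11 → 187.
40.5 cm = 15.94 inches; × 11.143 = 177.67 → 178 rows.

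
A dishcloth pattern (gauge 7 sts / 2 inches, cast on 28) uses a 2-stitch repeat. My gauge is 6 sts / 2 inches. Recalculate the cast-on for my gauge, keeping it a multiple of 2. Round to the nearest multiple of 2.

CO 24 sts.

28 × 6 / 7 = 24.00.
Nearest multiple of 2: 24.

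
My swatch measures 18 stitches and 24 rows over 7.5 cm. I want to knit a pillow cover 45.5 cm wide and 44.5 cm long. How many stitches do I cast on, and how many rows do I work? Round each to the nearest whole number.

Cast on 109 stitches and work 142 rows.

Stitch gauge = 18/7.5 = 2.4 sts/cm; 45.5 × 2.4 = 109.20 → 109 sts.
Row gauge = 24/7.5 = 3.2 rows/cm; 44.5 × 3.2 = 142.40 → 142 rows.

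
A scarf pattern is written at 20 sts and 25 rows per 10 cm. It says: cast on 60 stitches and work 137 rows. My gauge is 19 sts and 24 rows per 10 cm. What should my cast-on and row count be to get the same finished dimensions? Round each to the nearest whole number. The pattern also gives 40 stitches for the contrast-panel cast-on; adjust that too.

Cast on 57 stitches; work 132 rows; contrast-panel cast-on 38 stitches.

Stitches: 60 × 19/20 = 57.00 → 57.
Rows: 137 × 24/25 = 131.52 → 132.
contrast-panel cast-on: 40 × 19/20 = 38.00 → 38.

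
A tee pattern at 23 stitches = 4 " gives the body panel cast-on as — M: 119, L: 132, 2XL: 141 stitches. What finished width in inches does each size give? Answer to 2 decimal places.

M 20.70 inches; L 22.96 inches; 2XL 24.52 inches.

23/4 = 5.75 sts per in.
M: 119 / 5.75 = 20.696 → 20.70 in.
L: 132 / 5.75 = 22.957 → 22.96 in.
2XL: 141 / 5.75 = 24.522 → 24.52 in.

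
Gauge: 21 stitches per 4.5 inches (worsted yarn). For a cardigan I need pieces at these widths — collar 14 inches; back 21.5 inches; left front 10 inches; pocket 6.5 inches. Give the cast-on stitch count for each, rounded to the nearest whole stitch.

Rate = 21/4.5 = 4.667 sts per in.
collar: 14 × 4.667 = 65.33 → 65.
back: 21.5 × 4.667 = 100.33 → 100.
left front: 10 × 4.667 = 46.67 → 47.
pocket: 6.5 × 4.667 = 30.33 → 30.

collar 65; back 100; left front 47; pocket 30.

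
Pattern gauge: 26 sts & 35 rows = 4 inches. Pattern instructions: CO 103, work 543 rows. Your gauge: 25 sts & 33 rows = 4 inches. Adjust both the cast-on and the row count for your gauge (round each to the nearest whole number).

Cast on 99 stitches; work 512 rows.

Stitches: 103 × 25/26 = 99.04 → 99.
Rows: 543 × 33/35 = 511.97 → 512.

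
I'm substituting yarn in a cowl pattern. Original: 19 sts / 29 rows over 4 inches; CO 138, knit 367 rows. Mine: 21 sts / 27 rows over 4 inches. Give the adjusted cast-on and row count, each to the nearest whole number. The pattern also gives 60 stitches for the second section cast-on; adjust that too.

Stitches: 138 × 21/19 = 152.53 → 153.
Rows: 367 × 27/29 = 341.69 → 342.
second section cast-on: 60 × 21/19 = 66.32 → 66.

Cast on 153 stitches; work 342 rows; second section cast-on 66 stitches.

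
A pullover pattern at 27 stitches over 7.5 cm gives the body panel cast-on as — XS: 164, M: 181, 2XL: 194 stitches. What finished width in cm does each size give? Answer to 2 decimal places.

27/7.5 = 3.6 sts per cm.
XS: 164 / 3.6 = 45.556 → 45.56 cm.
M: 181 / 3.6 = 50.278 → 50.28 cm.
2XL: 194 / 3.6 = 53.889 → 53.89 cm.

XS 45.56 cm; M 50.28 cm; 2XL 53.89 cm.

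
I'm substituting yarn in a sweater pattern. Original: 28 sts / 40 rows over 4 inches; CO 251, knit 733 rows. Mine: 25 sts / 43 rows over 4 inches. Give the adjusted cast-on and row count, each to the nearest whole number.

Cast on 224 stitches; work 788 rows.

Stitches: 251 × 25/28 = 224.11 → 224.
Rows: 733 × 43/40 = 787.98 → 788.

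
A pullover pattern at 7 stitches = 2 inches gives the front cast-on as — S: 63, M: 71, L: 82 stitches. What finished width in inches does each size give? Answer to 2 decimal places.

7/2 = 3.5 sts per in.
S: 63 / 3.5 = 18.000 → 18.00 in.
M: 71 / 3.5 = 20.286 → 20.29 in.
L: 82 / 3.5 = 23.429 → 23.43 in.

S 18.00 inches; M 20.29 inches; L 23.43 inches.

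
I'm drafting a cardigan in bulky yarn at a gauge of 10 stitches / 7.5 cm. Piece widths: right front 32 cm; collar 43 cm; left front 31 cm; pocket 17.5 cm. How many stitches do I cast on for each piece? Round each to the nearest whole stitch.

Rate = 10/7.5 = 1.333 sts per cm.
right front: 32 × 1.333 = 42.67 → 43.
collar: 43 × 1.333 = 57.33 → 57.
left front: 31 × 1.333 = 41.33 → 41.
pocket: 17.5 × 1.333 = 23.33 → 23.

right front 43; collar 57; left front 41; pocket 23.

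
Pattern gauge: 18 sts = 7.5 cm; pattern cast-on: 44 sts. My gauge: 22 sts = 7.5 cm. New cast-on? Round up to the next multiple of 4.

Scale factor = 22 / 18 = 1.222.
44 × 22 / 18 = 53.78 sts.
→ 56 sts.

Cast on 56 stitches.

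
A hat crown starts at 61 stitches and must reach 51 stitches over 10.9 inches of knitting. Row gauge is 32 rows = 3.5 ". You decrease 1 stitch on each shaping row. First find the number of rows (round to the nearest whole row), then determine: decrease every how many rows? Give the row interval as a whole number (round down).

Decrease every 10th row.

Rows = 10.9 × 9.143 = 99.7 → 100 rows.
Stitches to remove: 10 → 10 shaping rows (at 1 st each).
100 / 10 = 10.00 → every 10 rows.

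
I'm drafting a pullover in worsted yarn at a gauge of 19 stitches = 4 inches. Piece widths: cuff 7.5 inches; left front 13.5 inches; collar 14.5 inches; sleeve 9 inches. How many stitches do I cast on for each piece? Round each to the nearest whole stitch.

Rate = 19/4 = 4.75 sts per in.
cuff: 7.5 × 4.75 = 35.62 → 36.
left front: 13.5 × 4.75 = 64.12 → 64.
collar: 14.5 × 4.75 = 68.88 → 69.
sleeve: 9 × 4.75 = 42.75 → 43.

cuff 36; left front 64; collar 69; sleeve 43.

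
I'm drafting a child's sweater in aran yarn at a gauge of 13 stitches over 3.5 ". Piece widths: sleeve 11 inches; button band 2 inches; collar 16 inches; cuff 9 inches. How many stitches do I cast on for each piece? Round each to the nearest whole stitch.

Rate = 13/3.5 = 3.714 sts per in.
sleeve: 11 × 3.714 = 40.86 → 41.
button band: 2 × 3.714 = 7.43 → 7.
collar: 16 × 3.714 = 59.43 → 59.
cuff: 9 × 3.714 = 33.43 → 33.

sleeve 41; button band 7; collar 59; cuff 33.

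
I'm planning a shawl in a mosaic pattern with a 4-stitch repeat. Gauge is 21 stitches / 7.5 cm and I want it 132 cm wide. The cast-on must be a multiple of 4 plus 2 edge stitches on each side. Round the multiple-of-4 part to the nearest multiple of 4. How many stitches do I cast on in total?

Cast on 368 stitches.

21 / 7.5 = 2.8 sts per cm.
132 × 2.8 = 369.60 sts.
Less 4 edge sts → 365.60 for the repeat.
Nearest multiple of 4: 364.
Add back 4 edge sts → 368.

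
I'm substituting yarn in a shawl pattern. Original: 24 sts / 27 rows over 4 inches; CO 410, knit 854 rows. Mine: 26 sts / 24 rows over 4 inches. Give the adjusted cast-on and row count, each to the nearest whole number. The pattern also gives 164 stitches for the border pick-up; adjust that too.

Cast on 444 stitches; work 759 rows; border pick-up 178 stitches.

Stitches: 410 × 26/24 = 444.17 → 444.
Rows: 854 × 24/27 = 759.11 → 759.
border pick-up: 164 × 26/24 = 177.67 → 178.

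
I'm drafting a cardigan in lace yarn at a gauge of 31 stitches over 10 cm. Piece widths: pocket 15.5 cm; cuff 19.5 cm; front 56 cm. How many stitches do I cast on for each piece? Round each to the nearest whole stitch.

pocket 48; cuff 60; front 174.

Rate = 31/10 = 3.1 sts per cm.
pocket: 15.5 × 3.1 = 48.05 → 48.
cuff: 19.5 × 3.1 = 60.45 → 60.
front: 56 × 3.1 = 173.60 → 174.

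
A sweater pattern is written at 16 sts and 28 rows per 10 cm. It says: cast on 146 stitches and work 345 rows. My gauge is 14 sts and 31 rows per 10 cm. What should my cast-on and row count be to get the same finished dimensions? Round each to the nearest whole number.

Cast on 128 stitches; work 382 rows.

Stitches: 146 × 14/16 = 127.75 → 128.
Rows: 345 × 31/28 = 381.96 → 382.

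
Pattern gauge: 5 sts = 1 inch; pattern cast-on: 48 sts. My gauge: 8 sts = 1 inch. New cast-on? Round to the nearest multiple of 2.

Scale factor = 8 / 5 = 1.600.
48 × 8 / 5 = 76.80 sts.
→ 76 sts.

76 stitches.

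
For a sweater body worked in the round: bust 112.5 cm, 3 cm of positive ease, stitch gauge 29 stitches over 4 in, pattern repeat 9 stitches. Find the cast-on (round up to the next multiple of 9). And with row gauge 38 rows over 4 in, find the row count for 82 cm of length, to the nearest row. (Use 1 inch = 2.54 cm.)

Cast on 333 stitches; work 307 rows.

Finished = 112.5 + 3 = 115.5 cm.
115.5 cm × 1/2.54 = 45.47 inches.
29/4 = 7.25 sts per in; 45.47 × 7.25 = 329.68 sts.
Next multiple of 9 → 333.
82 cm = 32.28 inches; × 9.5 = 306.69 → 307 rows.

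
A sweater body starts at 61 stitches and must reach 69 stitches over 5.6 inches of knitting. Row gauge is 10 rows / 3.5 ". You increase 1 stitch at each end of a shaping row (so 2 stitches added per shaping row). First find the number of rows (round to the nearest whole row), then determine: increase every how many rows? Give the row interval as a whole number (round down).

Rows = 5.6 × 2.857 = 16.0 → 16 rows.
Stitches to add: 8 → 4 shaping rows (at 2 st each).
16 / 4 = 4.00 → every 4 rows.

Increase every 4th row.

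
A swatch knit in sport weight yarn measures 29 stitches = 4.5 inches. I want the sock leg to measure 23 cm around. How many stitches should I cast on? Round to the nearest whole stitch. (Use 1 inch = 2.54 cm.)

23 cm = 9.06 in.
29 stitches / 4.5 in = 6.444 stitches per inch.
9.06 × 6.444 = 58.36 stitches.
Round to nearest → 58.

Cast on 58 stitches.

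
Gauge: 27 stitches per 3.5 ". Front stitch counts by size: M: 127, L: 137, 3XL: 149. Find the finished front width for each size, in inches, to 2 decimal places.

27/3.5 = 7.714 sts per in.
M: 127 / 7.714 = 16.463 → 16.46 in.
L: 137 / 7.714 = 17.759 → 17.76 in.
3XL: 149 / 7.714 = 19.315 → 19.31 in.

M 16.46 inches; L 17.76 inches; 3XL 19.31 inches.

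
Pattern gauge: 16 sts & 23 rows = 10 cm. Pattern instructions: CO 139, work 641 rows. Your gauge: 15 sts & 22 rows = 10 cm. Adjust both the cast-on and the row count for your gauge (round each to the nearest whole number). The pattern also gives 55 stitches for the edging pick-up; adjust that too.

Cast on 130 stitches; work 613 rows; edging pick-up 52 stitches.

Stitches: 139 × 15/16 = 130.31 → 130.
Rows: 641 × 22/23 = 613.13 → 613.
edging pick-up: 55 × 15/16 = 51.56 → 52.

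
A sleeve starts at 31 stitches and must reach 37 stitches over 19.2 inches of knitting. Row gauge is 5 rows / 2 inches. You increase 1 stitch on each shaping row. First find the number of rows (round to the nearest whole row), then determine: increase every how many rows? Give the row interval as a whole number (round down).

Increase every 8th row.

Rows = 19.2 × 2.5 = 48.0 → 48 rows.
Stitches to add: 6 → 6 shaping rows (at 1 st each).
48 / 6 = 8.00 → every 8 rows.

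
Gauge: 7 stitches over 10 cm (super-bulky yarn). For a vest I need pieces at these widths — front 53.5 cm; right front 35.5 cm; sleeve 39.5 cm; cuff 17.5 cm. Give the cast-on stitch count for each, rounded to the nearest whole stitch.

Rate = 7/10 = 0.7 sts per cm.
front: 53.5 × 0.7 = 37.45 → 37.
right front: 35.5 × 0.7 = 24.85 → 25.
sleeve: 39.5 × 0.7 = 27.65 → 28.
cuff: 17.5 × 0.7 = 12.25 → 12.

front 37; right front 25; sleeve 28; cuff 12.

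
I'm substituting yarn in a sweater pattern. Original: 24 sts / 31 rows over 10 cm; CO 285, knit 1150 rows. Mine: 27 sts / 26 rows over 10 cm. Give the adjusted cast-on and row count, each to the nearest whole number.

Cast on 321 stitches; work 965 rows.

Stitches: 285 × 27/24 = 320.62 → 321.
Rows: 1150 × 26/31 = 964.52 → 965.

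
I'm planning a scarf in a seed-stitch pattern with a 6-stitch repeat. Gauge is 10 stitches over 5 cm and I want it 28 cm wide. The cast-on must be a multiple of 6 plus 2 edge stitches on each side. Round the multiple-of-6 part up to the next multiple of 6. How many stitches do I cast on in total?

CO 58 sts.

10 / 5 = 2 sts per cm.
28 × 2 = 56.00 sts.
Less 4 edge sts → 52.00 for the repeat.
Next multiple of 6: 54.
Add back 4 edge sts → 58.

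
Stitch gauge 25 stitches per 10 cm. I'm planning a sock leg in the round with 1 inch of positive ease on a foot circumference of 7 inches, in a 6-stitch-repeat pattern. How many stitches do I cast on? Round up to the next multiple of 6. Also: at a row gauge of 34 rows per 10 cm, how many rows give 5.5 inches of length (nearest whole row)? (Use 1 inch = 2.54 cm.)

Finished = 7 + 1 = 8 inches.
8 inches × 2.54 = 20.32 cm.
25/10 = 2.5 sts per cm; 20.32 × 2.5 = 50.80 sts.
Next multiple of 6 → 54.
5.5 inches = 13.97 cm; × 3.4 = 47.50 → 47 rows.

Cast on 54 stitches; work 47 rows.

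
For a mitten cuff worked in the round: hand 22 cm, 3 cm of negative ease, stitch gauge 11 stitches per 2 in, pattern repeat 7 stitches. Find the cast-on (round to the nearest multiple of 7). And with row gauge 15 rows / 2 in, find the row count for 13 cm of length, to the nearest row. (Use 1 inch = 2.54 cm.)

Cast on 42 stitches; work 38 rows.

Finished = 22 − 3 = 19 cm.
19 cm × 1/2.54 = 7.48 inches.
11/2 = 5.5 sts per in; 7.48 × 5.5 = 41.14 sts.
Nearest multiple of 7 → 42.
13 cm = 5.12 inches; × 7.5 = 38.39 → 38 rows.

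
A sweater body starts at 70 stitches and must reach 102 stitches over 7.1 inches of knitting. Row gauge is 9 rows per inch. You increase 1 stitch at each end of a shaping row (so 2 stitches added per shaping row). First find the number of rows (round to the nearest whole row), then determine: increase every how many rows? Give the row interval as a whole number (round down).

Rows = 7.1 × 9 = 63.9 → 64 rows.
Stitches to add: 32 → 16 shaping rows (at 2 st each).
64 / 16 = 4.00 → every 4 rows.

Increase every 4th row.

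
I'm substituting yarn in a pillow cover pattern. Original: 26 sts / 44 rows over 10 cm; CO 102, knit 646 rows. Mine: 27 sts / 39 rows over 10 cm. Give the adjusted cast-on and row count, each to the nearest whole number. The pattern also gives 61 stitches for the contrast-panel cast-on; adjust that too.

Stitches: 102 × 27/26 = 105.92 → 106.
Rows: 646 × 39/44 = 572.59 → 573.
contrast-panel cast-on: 61 × 27/26 = 63.35 → 63.

Cast on 106 stitches; work 573 rows; contrast-panel cast-on 63 stitches.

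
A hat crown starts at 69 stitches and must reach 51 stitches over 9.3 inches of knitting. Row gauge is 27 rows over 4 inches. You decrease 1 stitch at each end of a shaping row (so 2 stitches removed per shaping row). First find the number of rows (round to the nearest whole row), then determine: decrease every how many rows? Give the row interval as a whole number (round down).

Decrease every 7th row.

Rows = 9.3 × 6.75 = 62.8 → 63 rows.
Stitches to remove: 18 → 9 shaping rows (at 2 st each).
63 / 9 = 7.00 → every 7 rows.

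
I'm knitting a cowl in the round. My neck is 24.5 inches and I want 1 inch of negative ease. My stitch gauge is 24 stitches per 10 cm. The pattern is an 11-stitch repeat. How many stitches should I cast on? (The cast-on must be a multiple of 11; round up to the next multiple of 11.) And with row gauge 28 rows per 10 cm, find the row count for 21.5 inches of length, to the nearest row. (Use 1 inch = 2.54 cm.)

Cast on 154 stitches; work 153 rows.

Finished = 24.5 − 1 = 23.5 inches.
23.5 inches × 2.54 = 59.69 cm.
24/10 = 2.4 sts per cm; 59.69 × 2.4 = 143.26 sts.
Next multiple of 11 → 154.
21.5 inches = 54.61 cm; × 2.8 = 152.91 → 153 rows.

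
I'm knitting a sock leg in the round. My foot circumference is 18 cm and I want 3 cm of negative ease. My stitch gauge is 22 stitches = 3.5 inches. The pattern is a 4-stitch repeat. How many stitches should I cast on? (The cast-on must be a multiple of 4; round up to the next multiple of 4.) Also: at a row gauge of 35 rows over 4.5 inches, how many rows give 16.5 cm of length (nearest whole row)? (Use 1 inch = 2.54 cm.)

Cast on 40 stitches; work 51 rows.

Finished = 18 − 3 = 15 cm.
15 cm × 1/2.54 = 5.91 inches.
22/3.5 = 6.286 sts per in; 5.91 × 6.286 = 37.12 sts.
Next multiple of 4 → 40.
16.5 cm = 6.50 inches; × 7.778 = 50.52 → 51 rows.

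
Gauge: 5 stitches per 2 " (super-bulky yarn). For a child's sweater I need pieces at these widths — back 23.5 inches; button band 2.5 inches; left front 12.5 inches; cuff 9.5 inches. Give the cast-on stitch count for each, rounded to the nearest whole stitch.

Rate = 5/2 = 2.5 sts per in.
back: 23.5 × 2.5 = 58.75 → 59.
button band: 2.5 × 2.5 = 6.25 → 6.
left front: 12.5 × 2.5 = 31.25 → 31.
cuff: 9.5 × 2.5 = 23.75 → 24.

back 59; button band 6; left front 31; cuff 24.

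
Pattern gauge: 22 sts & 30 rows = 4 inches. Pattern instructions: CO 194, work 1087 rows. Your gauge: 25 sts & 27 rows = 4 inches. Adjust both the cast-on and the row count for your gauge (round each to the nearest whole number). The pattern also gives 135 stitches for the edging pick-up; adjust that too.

Stitches: 194 × 25/22 = 220.45 → 220.
Rows: 1087 × 27/30 = 978.30 → 978.
edging pick-up: 135 × 25/22 = 153.41 → 153.

Cast on 220 stitches; work 978 rows; edging pick-up 153 stitches.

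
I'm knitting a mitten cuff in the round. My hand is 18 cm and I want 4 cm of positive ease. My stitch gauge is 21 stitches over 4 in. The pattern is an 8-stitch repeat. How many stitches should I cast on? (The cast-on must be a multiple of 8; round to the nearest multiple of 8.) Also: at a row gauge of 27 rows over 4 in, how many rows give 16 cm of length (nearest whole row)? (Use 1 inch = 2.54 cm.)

Finished = 18 + 4 = 22 cm.
22 cm × 1/2.54 = 8.66 inches.
21/4 = 5.25 sts per in; 8.66 × 5.25 = 45.47 sts.
Nearest multiple of 8 → 48.
16 cm = 6.30 inches; × 6.75 = 42.52 → 43 rows.

Cast on 48 stitches; work 43 rows.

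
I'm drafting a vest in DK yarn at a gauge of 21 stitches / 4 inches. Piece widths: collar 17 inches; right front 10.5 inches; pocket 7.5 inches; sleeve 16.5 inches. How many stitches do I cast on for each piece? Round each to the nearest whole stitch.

Rate = 21/4 = 5.25 sts per in.
collar: 17 × 5.25 = 89.25 → 89.
right front: 10.5 × 5.25 = 55.12 → 55.
pocket: 7.5 × 5.25 = 39.38 → 39.
sleeve: 16.5 × 5.25 = 86.62 → 87.

collar 89; right front 55; pocket 39; sleeve 87.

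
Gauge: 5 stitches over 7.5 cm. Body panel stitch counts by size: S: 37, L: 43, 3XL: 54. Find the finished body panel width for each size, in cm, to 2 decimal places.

5/7.5 = 0.667 sts per cm.
S: 37 / 0.667 = 55.500 → 55.50 cm.
L: 43 / 0.667 = 64.500 → 64.50 cm.
3XL: 54 / 0.667 = 81.000 → 81.00 cm.

S 55.50 cm; L 64.50 cm; 3XL 81.00 cm.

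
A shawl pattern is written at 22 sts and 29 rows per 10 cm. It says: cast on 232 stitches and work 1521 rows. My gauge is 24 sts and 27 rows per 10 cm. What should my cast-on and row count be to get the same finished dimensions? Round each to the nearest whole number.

Cast on 253 stitches; work 1416 rows.

Stitches: 232 × 24/22 = 253.09 → 253.
Rows: 1521 × 27/29 = 1416.10 → 1416.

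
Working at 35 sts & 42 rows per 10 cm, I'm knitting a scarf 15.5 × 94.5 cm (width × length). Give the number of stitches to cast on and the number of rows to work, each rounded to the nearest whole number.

Stitch gauge = 35/10 = 3.5 sts/cm; 15.5 × 3.5 = 54.25 → 54 sts.
Row gauge = 42/10 = 4.2 rows/cm; 94.5 × 4.2 = 396.90 → 397 rows.

Cast on 54 stitches and work 397 rows.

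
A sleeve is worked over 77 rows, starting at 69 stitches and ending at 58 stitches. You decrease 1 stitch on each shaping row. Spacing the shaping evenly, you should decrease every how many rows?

Stitches to remove: |58 − 69| = 11.
Shaping rows needed: 11 / 1 = 11.
77 rows / 11 = every 7 rows.

Decrease every 7th row.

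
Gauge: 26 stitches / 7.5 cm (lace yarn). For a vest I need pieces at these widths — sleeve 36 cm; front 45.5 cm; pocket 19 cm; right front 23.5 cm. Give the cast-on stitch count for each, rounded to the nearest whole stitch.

Rate = 26/7.5 = 3.467 sts per cm.
sleeve: 36 × 3.467 = 124.80 → 125.
front: 45.5 × 3.467 = 157.73 → 158.
pocket: 19 × 3.467 = 65.87 → 66.
right front: 23.5 × 3.467 = 81.47 → 81.

sleeve 125; front 158; pocket 66; right front 81.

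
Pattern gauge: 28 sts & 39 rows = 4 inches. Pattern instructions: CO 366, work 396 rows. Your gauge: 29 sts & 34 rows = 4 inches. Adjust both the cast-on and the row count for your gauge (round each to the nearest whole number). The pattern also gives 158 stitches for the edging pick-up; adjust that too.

Stitches: 366 × 29/28 = 379.07 → 379.
Rows: 396 × 34/39 = 345.23 → 345.
edging pick-up: 158 × 29/28 = 163.64 → 164.

Cast on 379 stitches; work 345 rows; edging pick-up 164 stitches.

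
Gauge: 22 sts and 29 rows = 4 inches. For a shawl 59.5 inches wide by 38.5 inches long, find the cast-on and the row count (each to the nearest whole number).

Cast on 327 stitches and work 279 rows.

Stitch gauge = 22/4 = 5.5 sts/in; 59.5 × 5.5 = 327.25 → 327 sts.
Row gauge = 29/4 = 7.25 rows/in; 38.5 × 7.25 = 279.12 → 279 rows.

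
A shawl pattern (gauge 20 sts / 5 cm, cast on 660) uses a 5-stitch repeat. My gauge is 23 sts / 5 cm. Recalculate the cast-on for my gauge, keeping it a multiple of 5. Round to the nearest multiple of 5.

Cast on 760 stitches.

660 × 23 / 20 = 759.00.
Nearest multiple of 5: 760.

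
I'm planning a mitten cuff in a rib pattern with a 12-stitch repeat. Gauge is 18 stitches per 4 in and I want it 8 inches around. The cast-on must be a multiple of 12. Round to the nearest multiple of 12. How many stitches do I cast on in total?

Cast on 36 stitches.

18 / 4 = 4.5 sts per inch.
8 × 4.5 = 36.00 sts.
Nearest multiple of 12: 36.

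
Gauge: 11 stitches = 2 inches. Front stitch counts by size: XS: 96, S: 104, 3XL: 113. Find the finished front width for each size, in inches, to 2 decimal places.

11/2 = 5.5 sts per in.
XS: 96 / 5.5 = 17.455 → 17.45 in.
S: 104 / 5.5 = 18.909 → 18.91 in.
3XL: 113 / 5.5 = 20.545 → 20.55 in.

XS 17.45 inches; S 18.91 inches; 3XL 20.55 inches.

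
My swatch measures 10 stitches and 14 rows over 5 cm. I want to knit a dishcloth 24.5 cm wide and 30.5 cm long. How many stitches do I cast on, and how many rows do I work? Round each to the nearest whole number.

Cast on 49 stitches and work 85 rows.

Stitch gauge = 10/5 = 2 sts/cm; 24.5 × 2 = 49.00 → 49 sts.
Row gauge = 14/5 = 2.8 rows/cm; 30.5 × 2.8 = 85.40 → 85 rows.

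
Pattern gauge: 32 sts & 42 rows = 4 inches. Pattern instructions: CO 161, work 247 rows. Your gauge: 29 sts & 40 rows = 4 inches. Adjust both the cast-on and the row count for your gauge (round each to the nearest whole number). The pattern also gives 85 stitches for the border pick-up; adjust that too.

Stitches: 161 × 29/32 = 145.91 → 146.
Rows: 247 × 40/42 = 235.24 → 235.
border pick-up: 85 × 29/32 = 77.03 → 77.

Cast on 146 stitches; work 235 rows; border pick-up 77 stitches.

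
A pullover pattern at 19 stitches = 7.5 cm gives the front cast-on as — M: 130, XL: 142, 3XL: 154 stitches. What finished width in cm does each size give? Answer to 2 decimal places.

M 51.32 cm; XL 56.05 cm; 3XL 60.79 cm.

19/7.5 = 2.533 sts per cm.
M: 130 / 2.533 = 51.316 → 51.32 cm.
XL: 142 / 2.533 = 56.053 → 56.05 cm.
3XL: 154 / 2.533 = 60.789 → 60.79 cm.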